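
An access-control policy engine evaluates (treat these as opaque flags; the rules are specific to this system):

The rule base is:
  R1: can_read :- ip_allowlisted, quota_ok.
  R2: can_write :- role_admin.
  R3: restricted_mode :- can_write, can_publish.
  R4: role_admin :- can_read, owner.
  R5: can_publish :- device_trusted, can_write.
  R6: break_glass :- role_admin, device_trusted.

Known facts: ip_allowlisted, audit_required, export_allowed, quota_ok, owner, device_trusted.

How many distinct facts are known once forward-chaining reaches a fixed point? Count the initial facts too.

12

[1] R1 [can_read :- ip_allowlisted, quota_ok.]. ⇒ new: can_read.
[2] R4 [role_admin :- can_read, owner.]. ⇒ new: role_admin.
[3] R2 [can_write :- role_admin.]; R6 [break_glass :- role_admin, device_trusted.]. ⇒ new: can_write, break_glass.
[4] R5 [can_publish :- device_trusted, can_write.]. ⇒ new: can_publish.
[5] R3 [restricted_mode :- can_write, can_publish.]. ⇒ new: restricted_mode.
Closure: {audit_required, break_glass, can_publish, can_read, can_write, device_trusted, export_allowed, ip_allowlisted, owner, quota_ok, restricted_mode, role_admin} — 12 facts.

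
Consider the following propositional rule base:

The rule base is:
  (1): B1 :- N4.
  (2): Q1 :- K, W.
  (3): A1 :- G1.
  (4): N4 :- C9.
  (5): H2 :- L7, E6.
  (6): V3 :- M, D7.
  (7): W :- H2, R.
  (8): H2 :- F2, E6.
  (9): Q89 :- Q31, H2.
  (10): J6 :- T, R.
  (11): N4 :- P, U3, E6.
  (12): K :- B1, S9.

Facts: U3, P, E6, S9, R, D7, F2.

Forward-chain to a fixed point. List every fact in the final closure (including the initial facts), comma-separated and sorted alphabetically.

Round 1 fires (8), (11), giving H2, N4.
Round 2 fires (1), (7), giving B1, W.
Round 3 fires (12), giving K.
Round 4 fires (2), giving Q1.

B1, D7, E6, F2, H2, K, N4, P, Q1, R, S9, U3, W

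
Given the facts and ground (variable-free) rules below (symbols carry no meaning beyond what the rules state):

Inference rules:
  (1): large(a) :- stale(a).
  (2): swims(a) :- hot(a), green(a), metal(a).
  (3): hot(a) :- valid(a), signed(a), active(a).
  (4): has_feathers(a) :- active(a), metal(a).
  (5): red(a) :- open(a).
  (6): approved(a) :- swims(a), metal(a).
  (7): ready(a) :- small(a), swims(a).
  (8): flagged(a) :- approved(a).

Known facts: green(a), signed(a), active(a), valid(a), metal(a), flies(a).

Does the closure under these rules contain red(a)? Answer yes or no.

Round 1 fires (3), (4), giving hot(a), has_feathers(a).
Round 2 fires (2), giving swims(a).
Round 3 fires (6), giving approved(a).
Round 4 fires (8), giving flagged(a).
Fixed point reached. red(a) is concluded only by (5); (5) needs open(a) (never derived).

no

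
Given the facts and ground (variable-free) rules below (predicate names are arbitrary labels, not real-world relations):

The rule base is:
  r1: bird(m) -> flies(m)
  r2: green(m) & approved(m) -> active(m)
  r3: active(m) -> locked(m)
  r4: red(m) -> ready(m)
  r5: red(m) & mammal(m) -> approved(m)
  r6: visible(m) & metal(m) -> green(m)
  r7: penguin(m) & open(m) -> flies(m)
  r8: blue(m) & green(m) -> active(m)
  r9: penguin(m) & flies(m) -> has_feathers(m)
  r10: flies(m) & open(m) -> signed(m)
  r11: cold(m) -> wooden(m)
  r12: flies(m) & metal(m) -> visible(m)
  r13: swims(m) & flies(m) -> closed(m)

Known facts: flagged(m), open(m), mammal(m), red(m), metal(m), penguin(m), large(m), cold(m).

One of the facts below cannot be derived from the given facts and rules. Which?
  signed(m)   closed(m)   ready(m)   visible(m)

Round 1 fires r4, r5, r7, r11, giving ready(m), approved(m), flies(m), wooden(m).
Round 2 fires r9, r10, r12, giving has_feathers(m), signed(m), visible(m).
Round 3 fires r6, giving green(m).
Round 4 fires r2, giving active(m).
Round 5 fires r3, giving locked(m).
Derived: ready(m) (round 1), visible(m) (round 2), signed(m) (round 2). closed(m) never appears in any round.

closed(m)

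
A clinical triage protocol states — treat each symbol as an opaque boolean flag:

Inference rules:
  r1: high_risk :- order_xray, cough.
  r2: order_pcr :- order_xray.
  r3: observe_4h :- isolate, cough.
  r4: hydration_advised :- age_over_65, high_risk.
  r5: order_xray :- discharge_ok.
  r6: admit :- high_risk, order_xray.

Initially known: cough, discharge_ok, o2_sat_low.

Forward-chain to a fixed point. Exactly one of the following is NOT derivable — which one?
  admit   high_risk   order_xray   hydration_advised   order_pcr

hydration_advised

Round 1: r5 [order_xray :- discharge_ok.]. Adds order_xray.
Round 2: r1 [high_risk :- order_xray, cough.]; r2 [order_pcr :- order_xray.]. Adds high_risk, order_pcr.
Round 3: r6 [admit :- high_risk, order_xray.]. Adds admit.
Derived: admit (round 3), order_pcr (round 2), high_risk (round 2), order_xray (round 1). hydration_advised never appears in any round.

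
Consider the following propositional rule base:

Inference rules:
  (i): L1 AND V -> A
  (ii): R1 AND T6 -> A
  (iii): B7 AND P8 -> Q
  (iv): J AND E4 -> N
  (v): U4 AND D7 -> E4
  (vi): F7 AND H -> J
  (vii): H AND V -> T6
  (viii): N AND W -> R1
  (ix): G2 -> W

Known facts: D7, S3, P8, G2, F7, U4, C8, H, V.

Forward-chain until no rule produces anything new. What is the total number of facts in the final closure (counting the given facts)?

Round 1 fires (v), (vi), (vii), (ix), giving E4, J, T6, W.
Round 2 fires (iv), giving N.
Round 3 fires (viii), giving R1.
Round 4 fires (ii), giving A.
Closure: {A, C8, D7, E4, F7, G2, H, J, N, P8, R1, S3, T6, U4, V, W} — 16 facts.

16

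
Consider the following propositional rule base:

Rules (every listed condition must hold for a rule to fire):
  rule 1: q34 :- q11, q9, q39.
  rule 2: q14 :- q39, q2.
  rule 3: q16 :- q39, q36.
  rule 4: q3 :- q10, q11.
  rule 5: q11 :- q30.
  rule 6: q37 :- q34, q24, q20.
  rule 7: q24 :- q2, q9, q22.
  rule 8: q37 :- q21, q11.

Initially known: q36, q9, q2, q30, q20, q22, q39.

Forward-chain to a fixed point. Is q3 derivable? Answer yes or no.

no

Round 1 — rule 2, rule 3, rule 5, rule 7, derive q14, q16, q11, q24.
Round 2 — rule 1, derive q34.
Round 3 — rule 6, derive q37.
Fixed point reached. q3 is concluded only by rule 4; rule 4 needs q10 (never derived).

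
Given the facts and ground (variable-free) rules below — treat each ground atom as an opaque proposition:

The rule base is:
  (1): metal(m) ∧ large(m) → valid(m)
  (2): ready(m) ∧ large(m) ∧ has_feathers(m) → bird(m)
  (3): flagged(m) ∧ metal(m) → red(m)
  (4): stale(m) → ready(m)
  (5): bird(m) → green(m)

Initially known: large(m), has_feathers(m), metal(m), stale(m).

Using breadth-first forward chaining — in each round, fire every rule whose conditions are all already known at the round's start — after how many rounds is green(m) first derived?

[1] (1) [metal(m) ∧ large(m) → valid(m)]; (4) [stale(m) → ready(m)]. ⇒ new: valid(m), ready(m).
[2] (2) [ready(m) ∧ large(m) ∧ has_feathers(m) → bird(m)]. ⇒ new: bird(m).
[3] (5) [bird(m) → green(m)]. ⇒ new: green(m).
green(m) first appears in round 3.

3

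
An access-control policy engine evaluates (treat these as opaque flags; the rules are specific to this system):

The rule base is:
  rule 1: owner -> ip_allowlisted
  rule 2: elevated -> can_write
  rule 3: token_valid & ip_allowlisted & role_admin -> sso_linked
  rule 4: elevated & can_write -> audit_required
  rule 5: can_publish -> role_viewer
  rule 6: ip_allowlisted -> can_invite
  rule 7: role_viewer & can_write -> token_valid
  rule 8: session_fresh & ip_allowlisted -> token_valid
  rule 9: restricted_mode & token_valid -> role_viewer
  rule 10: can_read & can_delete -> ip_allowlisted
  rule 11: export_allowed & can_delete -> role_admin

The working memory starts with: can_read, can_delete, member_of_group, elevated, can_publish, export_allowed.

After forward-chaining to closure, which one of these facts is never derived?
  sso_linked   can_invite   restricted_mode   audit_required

restricted_mode

Round 1 fires rule 2, rule 5, rule 10, rule 11, giving can_write, role_viewer, ip_allowlisted, role_admin.
Round 2 fires rule 4, rule 6, rule 7, giving audit_required, can_invite, token_valid.
Round 3 fires rule 3, giving sso_linked.
Derived: can_invite (round 2), sso_linked (round 3), audit_required (round 2). restricted_mode never appears in any round.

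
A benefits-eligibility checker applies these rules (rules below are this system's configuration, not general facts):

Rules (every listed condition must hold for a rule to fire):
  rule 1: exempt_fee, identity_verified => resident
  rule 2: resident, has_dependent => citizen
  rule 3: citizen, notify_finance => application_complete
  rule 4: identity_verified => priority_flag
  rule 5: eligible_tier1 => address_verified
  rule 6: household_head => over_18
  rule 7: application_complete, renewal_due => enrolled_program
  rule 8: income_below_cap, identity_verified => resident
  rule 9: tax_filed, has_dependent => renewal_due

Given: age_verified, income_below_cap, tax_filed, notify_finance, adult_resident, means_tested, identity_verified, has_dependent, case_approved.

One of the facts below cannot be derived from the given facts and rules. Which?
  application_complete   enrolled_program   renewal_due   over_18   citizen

over_18

Round 1: rule 4 [identity_verified => priority_flag]; rule 8 [income_below_cap, identity_verified => resident]; rule 9 [tax_filed, has_dependent => renewal_due]. Adds priority_flag, resident, renewal_due.
Round 2: rule 2 [resident, has_dependent => citizen]. Adds citizen.
Round 3: rule 3 [citizen, notify_finance => application_complete]. Adds application_complete.
Round 4: rule 7 [application_complete, renewal_due => enrolled_program]. Adds enrolled_program.
Derived: application_complete (round 3), citizen (round 2), enrolled_program (round 4), renewal_due (round 1). over_18 never appears in any round.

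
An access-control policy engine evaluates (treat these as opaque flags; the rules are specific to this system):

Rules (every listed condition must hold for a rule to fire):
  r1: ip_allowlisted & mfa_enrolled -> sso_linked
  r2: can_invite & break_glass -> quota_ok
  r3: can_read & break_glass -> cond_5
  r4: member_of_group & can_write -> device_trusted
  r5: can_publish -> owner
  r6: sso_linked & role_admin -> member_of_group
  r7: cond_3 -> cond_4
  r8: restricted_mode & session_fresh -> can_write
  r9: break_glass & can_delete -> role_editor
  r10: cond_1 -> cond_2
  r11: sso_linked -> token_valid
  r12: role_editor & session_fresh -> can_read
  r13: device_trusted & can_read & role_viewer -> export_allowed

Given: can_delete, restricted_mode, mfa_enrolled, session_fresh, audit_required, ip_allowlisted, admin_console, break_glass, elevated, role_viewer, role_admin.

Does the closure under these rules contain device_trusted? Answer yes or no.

Round 1: r1 [ip_allowlisted & mfa_enrolled -> sso_linked]; r8 [restricted_mode & session_fresh -> can_write]; r9 [break_glass & can_delete -> role_editor]. New: sso_linked, can_write, role_editor.
Round 2: r6 [sso_linked & role_admin -> member_of_group]; r11 [sso_linked -> token_valid]; r12 [role_editor & session_fresh -> can_read]. New: member_of_group, token_valid, can_read.
Round 3: r3 [can_read & break_glass -> cond_5]; r4 [member_of_group & can_write -> device_trusted]. New: cond_5, device_trusted.
Round 4: r13 [device_trusted & can_read & role_viewer -> export_allowed]. New: export_allowed.
device_trusted appears in round 3, so it is derivable.

yes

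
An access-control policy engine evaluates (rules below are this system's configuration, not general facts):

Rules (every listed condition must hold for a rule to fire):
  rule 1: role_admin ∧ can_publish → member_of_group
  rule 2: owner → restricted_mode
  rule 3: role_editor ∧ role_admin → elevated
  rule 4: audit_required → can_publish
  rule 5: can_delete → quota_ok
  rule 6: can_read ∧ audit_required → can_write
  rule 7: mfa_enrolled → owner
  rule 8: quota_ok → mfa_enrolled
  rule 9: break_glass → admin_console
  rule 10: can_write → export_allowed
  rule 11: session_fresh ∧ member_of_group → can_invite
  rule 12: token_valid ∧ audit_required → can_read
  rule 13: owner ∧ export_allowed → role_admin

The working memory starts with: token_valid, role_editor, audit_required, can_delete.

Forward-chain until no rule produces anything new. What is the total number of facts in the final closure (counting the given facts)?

15

[1] rule 4 [audit_required → can_publish]; rule 5 [can_delete → quota_ok]; rule 12 [token_valid ∧ audit_required → can_read]. ⇒ new: can_publish, quota_ok, can_read.
[2] rule 6 [can_read ∧ audit_required → can_write]; rule 8 [quota_ok → mfa_enrolled]. ⇒ new: can_write, mfa_enrolled.
[3] rule 7 [mfa_enrolled → owner]; rule 10 [can_write → export_allowed]. ⇒ new: owner, export_allowed.
[4] rule 2 [owner → restricted_mode]; rule 13 [owner ∧ export_allowed → role_admin]. ⇒ new: restricted_mode, role_admin.
[5] rule 1 [role_admin ∧ can_publish → member_of_group]; rule 3 [role_editor ∧ role_admin → elevated]. ⇒ new: member_of_group, elevated.
Closure: {audit_required, can_delete, can_publish, can_read, can_write, elevated, export_allowed, member_of_group, mfa_enrolled, owner, quota_ok, restricted_mode, role_admin, role_editor, token_valid} — 15 facts.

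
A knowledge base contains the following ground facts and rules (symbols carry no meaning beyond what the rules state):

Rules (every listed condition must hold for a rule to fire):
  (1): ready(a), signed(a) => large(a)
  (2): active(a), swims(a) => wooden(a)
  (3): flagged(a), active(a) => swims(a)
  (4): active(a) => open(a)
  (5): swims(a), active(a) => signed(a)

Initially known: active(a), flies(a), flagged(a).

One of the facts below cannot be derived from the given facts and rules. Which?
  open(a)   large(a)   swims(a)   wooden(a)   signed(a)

Round 1: (3) [flagged(a), active(a) => swims(a)]; (4) [active(a) => open(a)]. Adds swims(a), open(a).
Round 2: (2) [active(a), swims(a) => wooden(a)]; (5) [swims(a), active(a) => signed(a)]. Adds wooden(a), signed(a).
Derived: wooden(a) (round 2), swims(a) (round 1), open(a) (round 1), signed(a) (round 2). large(a) never appears in any round.

large(a)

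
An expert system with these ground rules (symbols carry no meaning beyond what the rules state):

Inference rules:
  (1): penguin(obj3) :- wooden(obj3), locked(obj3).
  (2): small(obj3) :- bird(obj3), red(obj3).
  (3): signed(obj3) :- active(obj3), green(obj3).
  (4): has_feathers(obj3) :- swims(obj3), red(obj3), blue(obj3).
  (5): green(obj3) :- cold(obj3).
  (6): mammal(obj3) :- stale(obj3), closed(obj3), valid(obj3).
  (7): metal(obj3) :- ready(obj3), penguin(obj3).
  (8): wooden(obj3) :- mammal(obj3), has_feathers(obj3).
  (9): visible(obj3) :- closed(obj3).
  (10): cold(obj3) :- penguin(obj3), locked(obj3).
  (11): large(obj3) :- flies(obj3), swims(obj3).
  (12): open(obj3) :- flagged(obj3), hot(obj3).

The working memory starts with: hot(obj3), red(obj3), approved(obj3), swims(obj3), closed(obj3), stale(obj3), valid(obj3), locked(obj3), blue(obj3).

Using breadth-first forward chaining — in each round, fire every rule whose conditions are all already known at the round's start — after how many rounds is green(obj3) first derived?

5

Round 1 fires (4), (6), (9), giving has_feathers(obj3), mammal(obj3), visible(obj3).
Round 2 fires (8), giving wooden(obj3).
Round 3 fires (1), giving penguin(obj3).
Round 4 fires (10), giving cold(obj3).
Round 5 fires (5), giving green(obj3).
green(obj3) first appears in round 5.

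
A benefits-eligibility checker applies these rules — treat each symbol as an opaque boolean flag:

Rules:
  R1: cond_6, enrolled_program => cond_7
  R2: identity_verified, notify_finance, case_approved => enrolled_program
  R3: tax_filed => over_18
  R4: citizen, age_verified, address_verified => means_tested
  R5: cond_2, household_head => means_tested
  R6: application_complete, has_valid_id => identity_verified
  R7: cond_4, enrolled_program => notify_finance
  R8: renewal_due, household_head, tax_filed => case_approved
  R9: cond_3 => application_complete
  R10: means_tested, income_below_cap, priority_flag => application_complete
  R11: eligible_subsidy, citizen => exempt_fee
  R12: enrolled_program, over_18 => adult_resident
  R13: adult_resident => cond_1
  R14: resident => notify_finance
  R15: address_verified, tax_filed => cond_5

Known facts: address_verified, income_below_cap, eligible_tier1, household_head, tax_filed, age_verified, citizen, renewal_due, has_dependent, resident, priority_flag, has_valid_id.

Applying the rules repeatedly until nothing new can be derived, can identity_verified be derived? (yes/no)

yes

[1] R3 [tax_filed => over_18]; R4 [citizen, age_verified, address_verified => means_tested]; R8 [renewal_due, household_head, tax_filed => case_approved]; R14 [resident => notify_finance]; R15 [address_verified, tax_filed => cond_5]. ⇒ new: over_18, means_tested, case_approved, notify_finance, cond_5.
[2] R10 [means_tested, income_below_cap, priority_flag => application_complete]. ⇒ new: application_complete.
[3] R6 [application_complete, has_valid_id => identity_verified]. ⇒ new: identity_verified.
[4] R2 [identity_verified, notify_finance, case_approved => enrolled_program]. ⇒ new: enrolled_program.
[5] R12 [enrolled_program, over_18 => adult_resident]. ⇒ new: adult_resident.
[6] R13 [adult_resident => cond_1]. ⇒ new: cond_1.
identity_verified appears in round 3, so it is derivable.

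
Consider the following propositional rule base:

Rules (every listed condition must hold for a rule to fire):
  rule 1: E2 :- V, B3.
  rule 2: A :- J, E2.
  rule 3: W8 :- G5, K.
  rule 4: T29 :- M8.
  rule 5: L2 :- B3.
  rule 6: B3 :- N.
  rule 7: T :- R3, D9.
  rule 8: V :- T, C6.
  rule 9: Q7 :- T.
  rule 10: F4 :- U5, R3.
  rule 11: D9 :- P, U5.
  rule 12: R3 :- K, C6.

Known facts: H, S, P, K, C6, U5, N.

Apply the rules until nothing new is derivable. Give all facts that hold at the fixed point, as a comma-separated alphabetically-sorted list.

B3, C6, D9, E2, F4, H, K, L2, N, P, Q7, R3, S, T, U5, V

Round 1 — rule 6, rule 11, rule 12, derive B3, D9, R3.
Round 2 — rule 5, rule 7, rule 10, derive L2, T, F4.
Round 3 — rule 8, rule 9, derive V, Q7.
Round 4 — rule 1, derive E2.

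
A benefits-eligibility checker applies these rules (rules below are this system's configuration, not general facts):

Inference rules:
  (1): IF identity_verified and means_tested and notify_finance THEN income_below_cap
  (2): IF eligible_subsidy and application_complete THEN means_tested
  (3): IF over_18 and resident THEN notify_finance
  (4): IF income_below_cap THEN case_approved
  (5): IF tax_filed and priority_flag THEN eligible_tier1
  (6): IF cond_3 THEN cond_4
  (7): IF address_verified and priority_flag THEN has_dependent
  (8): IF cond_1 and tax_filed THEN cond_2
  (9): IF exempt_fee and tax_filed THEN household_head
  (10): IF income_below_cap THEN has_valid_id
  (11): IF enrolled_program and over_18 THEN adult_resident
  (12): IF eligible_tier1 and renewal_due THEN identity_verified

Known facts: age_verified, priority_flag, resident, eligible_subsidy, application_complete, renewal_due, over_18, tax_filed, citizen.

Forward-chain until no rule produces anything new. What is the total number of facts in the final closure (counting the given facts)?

16

Round 1: (2) [IF eligible_subsidy and application_complete THEN means_tested]; (3) [IF over_18 and resident THEN notify_finance]; (5) [IF tax_filed and priority_flag THEN eligible_tier1]. Adds means_tested, notify_finance, eligible_tier1.
Round 2: (12) [IF eligible_tier1 and renewal_due THEN identity_verified]. Adds identity_verified.
Round 3: (1) [IF identity_verified and means_tested and notify_finance THEN income_below_cap]. Adds income_below_cap.
Round 4: (4) [IF income_below_cap THEN case_approved]; (10) [IF income_below_cap THEN has_valid_id]. Adds case_approved, has_valid_id.
Closure: {age_verified, application_complete, case_approved, citizen, eligible_subsidy, eligible_tier1, has_valid_id, identity_verified, income_below_cap, means_tested, notify_finance, over_18, priority_flag, renewal_due, resident, tax_filed} — 16 facts.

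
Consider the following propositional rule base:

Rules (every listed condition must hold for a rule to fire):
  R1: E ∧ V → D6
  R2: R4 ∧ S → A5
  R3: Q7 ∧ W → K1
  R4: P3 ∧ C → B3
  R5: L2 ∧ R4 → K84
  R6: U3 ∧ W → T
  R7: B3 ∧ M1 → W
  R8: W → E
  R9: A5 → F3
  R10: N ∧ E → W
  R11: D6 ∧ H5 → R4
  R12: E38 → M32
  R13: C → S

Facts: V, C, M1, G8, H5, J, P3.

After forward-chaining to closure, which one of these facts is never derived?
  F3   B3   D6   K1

Round 1: R4 [P3 ∧ C → B3]; R13 [C → S]. Adds B3, S.
Round 2: R7 [B3 ∧ M1 → W]. Adds W.
Round 3: R8 [W → E]. Adds E.
Round 4: R1 [E ∧ V → D6]. Adds D6.
Round 5: R11 [D6 ∧ H5 → R4]. Adds R4.
Round 6: R2 [R4 ∧ S → A5]. Adds A5.
Round 7: R9 [A5 → F3]. Adds F3.
Derived: D6 (round 4), B3 (round 1), F3 (round 7). K1 never appears in any round.

K1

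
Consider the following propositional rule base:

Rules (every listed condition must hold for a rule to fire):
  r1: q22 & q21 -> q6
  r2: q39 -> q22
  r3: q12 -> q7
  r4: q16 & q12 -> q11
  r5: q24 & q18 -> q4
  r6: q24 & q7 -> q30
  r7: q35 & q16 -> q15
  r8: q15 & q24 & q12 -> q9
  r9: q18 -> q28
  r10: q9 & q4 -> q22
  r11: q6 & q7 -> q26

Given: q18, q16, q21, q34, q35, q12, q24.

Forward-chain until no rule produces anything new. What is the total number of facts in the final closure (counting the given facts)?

17

Round 1 — r3, r4, r5, r7, r9, derive q7, q11, q4, q15, q28.
Round 2 — r6, r8, derive q30, q9.
Round 3 — r10, derive q22.
Round 4 — r1, derive q6.
Round 5 — r11, derive q26.
Closure: {q11, q12, q15, q16, q18, q21, q22, q24, q26, q28, q30, q34, q35, q4, q6, q7, q9} — 17 facts.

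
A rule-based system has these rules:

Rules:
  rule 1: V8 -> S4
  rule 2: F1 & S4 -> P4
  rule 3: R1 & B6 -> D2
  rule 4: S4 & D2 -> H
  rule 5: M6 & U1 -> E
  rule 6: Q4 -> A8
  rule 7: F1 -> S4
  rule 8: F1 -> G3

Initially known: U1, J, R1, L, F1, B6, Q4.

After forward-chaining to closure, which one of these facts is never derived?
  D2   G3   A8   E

[1] rule 3 [R1 & B6 -> D2]; rule 6 [Q4 -> A8]; rule 7 [F1 -> S4]; rule 8 [F1 -> G3]. ⇒ new: D2, A8, S4, G3.
[2] rule 2 [F1 & S4 -> P4]; rule 4 [S4 & D2 -> H]. ⇒ new: P4, H.
Derived: G3 (round 1), A8 (round 1), D2 (round 1). E never appears in any round.

E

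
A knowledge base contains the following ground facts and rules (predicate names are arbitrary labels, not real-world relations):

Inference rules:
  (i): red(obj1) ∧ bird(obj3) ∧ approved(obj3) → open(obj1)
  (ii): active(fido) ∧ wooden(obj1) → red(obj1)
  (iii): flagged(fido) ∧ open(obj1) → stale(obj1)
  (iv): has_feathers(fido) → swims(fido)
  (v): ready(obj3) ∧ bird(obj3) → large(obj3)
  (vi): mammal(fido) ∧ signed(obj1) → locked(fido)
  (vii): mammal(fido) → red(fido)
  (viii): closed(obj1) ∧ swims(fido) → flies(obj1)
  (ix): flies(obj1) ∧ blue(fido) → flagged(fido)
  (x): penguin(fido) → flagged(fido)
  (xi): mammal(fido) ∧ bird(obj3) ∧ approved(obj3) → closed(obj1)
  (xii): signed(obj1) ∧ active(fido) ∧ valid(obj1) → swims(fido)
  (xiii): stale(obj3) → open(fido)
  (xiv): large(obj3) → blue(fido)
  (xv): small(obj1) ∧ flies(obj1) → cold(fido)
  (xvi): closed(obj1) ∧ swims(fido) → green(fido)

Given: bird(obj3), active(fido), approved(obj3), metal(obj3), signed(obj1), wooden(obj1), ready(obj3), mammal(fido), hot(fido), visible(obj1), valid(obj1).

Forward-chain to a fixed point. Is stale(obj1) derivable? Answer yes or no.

yes

Round 1 fires (ii), (v), (vi), (vii), (xi), (xii), giving red(obj1), large(obj3), locked(fido), red(fido), closed(obj1), swims(fido).
Round 2 fires (i), (viii), (xiv), (xvi), giving open(obj1), flies(obj1), blue(fido), green(fido).
Round 3 fires (ix), giving flagged(fido).
Round 4 fires (iii), giving stale(obj1).
stale(obj1) appears in round 4, so it is derivable.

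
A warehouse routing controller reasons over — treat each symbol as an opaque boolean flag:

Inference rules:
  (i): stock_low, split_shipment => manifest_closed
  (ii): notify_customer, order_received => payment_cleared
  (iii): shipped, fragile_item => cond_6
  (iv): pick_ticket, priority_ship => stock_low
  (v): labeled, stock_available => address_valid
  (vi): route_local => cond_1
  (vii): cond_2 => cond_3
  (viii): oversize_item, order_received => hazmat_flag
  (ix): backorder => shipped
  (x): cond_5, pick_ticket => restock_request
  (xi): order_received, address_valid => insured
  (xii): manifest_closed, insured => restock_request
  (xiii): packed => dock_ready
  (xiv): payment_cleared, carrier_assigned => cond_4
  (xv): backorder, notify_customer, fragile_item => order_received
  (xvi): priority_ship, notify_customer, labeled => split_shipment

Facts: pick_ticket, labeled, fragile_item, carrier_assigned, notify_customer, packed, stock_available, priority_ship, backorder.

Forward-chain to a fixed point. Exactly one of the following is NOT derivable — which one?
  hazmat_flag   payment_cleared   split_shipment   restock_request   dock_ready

hazmat_flag

Round 1 fires (iv), (v), (ix), (xiii), (xv), (xvi), giving stock_low, address_valid, shipped, dock_ready, order_received, split_shipment.
Round 2 fires (i), (ii), (iii), (xi), giving manifest_closed, payment_cleared, cond_6, insured.
Round 3 fires (xii), (xiv), giving restock_request, cond_4.
Derived: restock_request (round 3), dock_ready (round 1), payment_cleared (round 2), split_shipment (round 1). hazmat_flag never appears in any round.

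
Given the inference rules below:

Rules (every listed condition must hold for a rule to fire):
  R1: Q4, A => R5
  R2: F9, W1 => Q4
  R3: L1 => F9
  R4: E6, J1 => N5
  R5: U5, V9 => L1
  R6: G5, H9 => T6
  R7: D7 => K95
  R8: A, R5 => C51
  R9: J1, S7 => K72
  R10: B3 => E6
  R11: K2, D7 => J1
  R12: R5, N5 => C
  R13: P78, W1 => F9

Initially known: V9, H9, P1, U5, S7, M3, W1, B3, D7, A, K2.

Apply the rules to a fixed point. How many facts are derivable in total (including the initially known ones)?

22

Round 1: R5 [U5, V9 => L1]; R7 [D7 => K95]; R10 [B3 => E6]; R11 [K2, D7 => J1]. New: L1, K95, E6, J1.
Round 2: R3 [L1 => F9]; R4 [E6, J1 => N5]; R9 [J1, S7 => K72]. New: F9, N5, K72.
Round 3: R2 [F9, W1 => Q4]. New: Q4.
Round 4: R1 [Q4, A => R5]. New: R5.
Round 5: R8 [A, R5 => C51]; R12 [R5, N5 => C]. New: C51, C.
Closure: {A, B3, C, C51, D7, E6, F9, H9, J1, K2, K72, K95, L1, M3, N5, P1, Q4, R5, S7, U5, V9, W1} — 22 facts.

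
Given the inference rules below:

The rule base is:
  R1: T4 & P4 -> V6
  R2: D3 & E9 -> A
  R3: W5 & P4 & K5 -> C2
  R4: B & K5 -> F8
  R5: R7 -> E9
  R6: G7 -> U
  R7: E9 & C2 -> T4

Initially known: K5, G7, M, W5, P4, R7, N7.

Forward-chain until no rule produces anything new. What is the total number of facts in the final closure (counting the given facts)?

[1] R3 [W5 & P4 & K5 -> C2]; R5 [R7 -> E9]; R6 [G7 -> U]. ⇒ new: C2, E9, U.
[2] R7 [E9 & C2 -> T4]. ⇒ new: T4.
[3] R1 [T4 & P4 -> V6]. ⇒ new: V6.
Closure: {C2, E9, G7, K5, M, N7, P4, R7, T4, U, V6, W5} — 12 facts.

12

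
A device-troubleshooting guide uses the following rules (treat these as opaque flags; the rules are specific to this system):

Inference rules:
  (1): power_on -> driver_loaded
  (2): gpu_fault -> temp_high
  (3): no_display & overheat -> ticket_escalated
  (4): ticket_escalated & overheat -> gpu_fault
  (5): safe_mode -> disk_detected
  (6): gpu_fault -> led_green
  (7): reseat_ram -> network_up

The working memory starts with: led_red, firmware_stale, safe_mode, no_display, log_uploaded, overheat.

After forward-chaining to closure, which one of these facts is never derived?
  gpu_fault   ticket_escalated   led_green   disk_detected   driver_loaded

Round 1 fires (3), (5), giving ticket_escalated, disk_detected.
Round 2 fires (4), giving gpu_fault.
Round 3 fires (2), (6), giving temp_high, led_green.
Derived: gpu_fault (round 2), ticket_escalated (round 1), led_green (round 3), disk_detected (round 1). driver_loaded never appears in any round.

driver_loaded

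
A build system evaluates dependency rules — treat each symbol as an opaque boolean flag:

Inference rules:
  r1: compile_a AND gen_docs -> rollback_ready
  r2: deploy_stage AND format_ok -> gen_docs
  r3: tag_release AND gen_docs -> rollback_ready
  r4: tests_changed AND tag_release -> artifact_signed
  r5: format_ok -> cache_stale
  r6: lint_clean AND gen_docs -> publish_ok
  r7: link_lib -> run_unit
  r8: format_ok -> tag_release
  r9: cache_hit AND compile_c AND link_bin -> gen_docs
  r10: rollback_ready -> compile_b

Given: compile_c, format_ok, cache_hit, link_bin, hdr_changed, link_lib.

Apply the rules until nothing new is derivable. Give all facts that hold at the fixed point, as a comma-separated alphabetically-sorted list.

[1] r5 [format_ok -> cache_stale]; r7 [link_lib -> run_unit]; r8 [format_ok -> tag_release]; r9 [cache_hit AND compile_c AND link_bin -> gen_docs]. ⇒ new: cache_stale, run_unit, tag_release, gen_docs.
[2] r3 [tag_release AND gen_docs -> rollback_ready]. ⇒ new: rollback_ready.
[3] r10 [rollback_ready -> compile_b]. ⇒ new: compile_b.

cache_hit, cache_stale, compile_b, compile_c, format_ok, gen_docs, hdr_changed, link_bin, link_lib, rollback_ready, run_unit, tag_release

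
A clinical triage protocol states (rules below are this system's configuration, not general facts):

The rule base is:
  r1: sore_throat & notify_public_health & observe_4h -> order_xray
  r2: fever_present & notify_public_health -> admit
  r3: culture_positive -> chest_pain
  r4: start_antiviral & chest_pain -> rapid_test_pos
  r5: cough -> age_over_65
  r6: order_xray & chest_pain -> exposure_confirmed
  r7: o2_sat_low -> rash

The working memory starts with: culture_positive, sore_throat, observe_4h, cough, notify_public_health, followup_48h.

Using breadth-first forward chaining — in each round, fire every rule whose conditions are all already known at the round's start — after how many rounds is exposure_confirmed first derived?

[1] r1 [sore_throat & notify_public_health & observe_4h -> order_xray]; r3 [culture_positive -> chest_pain]; r5 [cough -> age_over_65]. ⇒ new: order_xray, chest_pain, age_over_65.
[2] r6 [order_xray & chest_pain -> exposure_confirmed]. ⇒ new: exposure_confirmed.
exposure_confirmed first appears in round 2.

2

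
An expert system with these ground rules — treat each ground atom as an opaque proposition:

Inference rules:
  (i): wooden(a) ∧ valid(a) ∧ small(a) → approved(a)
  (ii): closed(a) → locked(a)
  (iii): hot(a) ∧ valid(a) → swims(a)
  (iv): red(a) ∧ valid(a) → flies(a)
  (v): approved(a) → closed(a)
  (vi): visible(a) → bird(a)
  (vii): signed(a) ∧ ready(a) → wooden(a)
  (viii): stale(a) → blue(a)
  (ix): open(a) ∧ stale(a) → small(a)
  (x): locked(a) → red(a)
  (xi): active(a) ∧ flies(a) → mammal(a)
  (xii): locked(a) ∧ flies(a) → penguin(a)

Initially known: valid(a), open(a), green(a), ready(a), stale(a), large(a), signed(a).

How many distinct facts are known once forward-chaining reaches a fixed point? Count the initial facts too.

[1] (vii) [signed(a) ∧ ready(a) → wooden(a)]; (viii) [stale(a) → blue(a)]; (ix) [open(a) ∧ stale(a) → small(a)]. ⇒ new: wooden(a), blue(a), small(a).
[2] (i) [wooden(a) ∧ valid(a) ∧ small(a) → approved(a)]. ⇒ new: approved(a).
[3] (v) [approved(a) → closed(a)]. ⇒ new: closed(a).
[4] (ii) [closed(a) → locked(a)]. ⇒ new: locked(a).
[5] (x) [locked(a) → red(a)]. ⇒ new: red(a).
[6] (iv) [red(a) ∧ valid(a) → flies(a)]. ⇒ new: flies(a).
[7] (xii) [locked(a) ∧ flies(a) → penguin(a)]. ⇒ new: penguin(a).
Closure: {approved(a), blue(a), closed(a), flies(a), green(a), large(a), locked(a), open(a), penguin(a), ready(a), red(a), signed(a), small(a), stale(a), valid(a), wooden(a)} — 16 facts.

16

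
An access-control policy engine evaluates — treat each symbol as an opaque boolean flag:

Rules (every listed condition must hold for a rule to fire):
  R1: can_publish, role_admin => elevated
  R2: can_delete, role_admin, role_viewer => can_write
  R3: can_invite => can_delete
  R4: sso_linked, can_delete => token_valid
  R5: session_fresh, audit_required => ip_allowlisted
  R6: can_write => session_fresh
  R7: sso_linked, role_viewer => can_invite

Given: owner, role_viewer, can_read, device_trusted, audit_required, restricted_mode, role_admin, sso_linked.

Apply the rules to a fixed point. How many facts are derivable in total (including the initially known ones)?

[1] R7 [sso_linked, role_viewer => can_invite]. ⇒ new: can_invite.
[2] R3 [can_invite => can_delete]. ⇒ new: can_delete.
[3] R2 [can_delete, role_admin, role_viewer => can_write]; R4 [sso_linked, can_delete => token_valid]. ⇒ new: can_write, token_valid.
[4] R6 [can_write => session_fresh]. ⇒ new: session_fresh.
[5] R5 [session_fresh, audit_required => ip_allowlisted]. ⇒ new: ip_allowlisted.
Closure: {audit_required, can_delete, can_invite, can_read, can_write, device_trusted, ip_allowlisted, owner, restricted_mode, role_admin, role_viewer, session_fresh, sso_linked, token_valid} — 14 facts.

14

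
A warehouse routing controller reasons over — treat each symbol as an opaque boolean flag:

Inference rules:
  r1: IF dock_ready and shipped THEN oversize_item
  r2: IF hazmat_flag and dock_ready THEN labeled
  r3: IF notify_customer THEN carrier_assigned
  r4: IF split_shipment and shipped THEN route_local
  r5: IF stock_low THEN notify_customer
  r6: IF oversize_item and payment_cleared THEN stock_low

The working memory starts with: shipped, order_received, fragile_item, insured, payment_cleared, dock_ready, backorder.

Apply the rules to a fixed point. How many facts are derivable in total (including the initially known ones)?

[1] r1 [IF dock_ready and shipped THEN oversize_item]. ⇒ new: oversize_item.
[2] r6 [IF oversize_item and payment_cleared THEN stock_low]. ⇒ new: stock_low.
[3] r5 [IF stock_low THEN notify_customer]. ⇒ new: notify_customer.
[4] r3 [IF notify_customer THEN carrier_assigned]. ⇒ new: carrier_assigned.
Closure: {backorder, carrier_assigned, dock_ready, fragile_item, insured, notify_customer, order_received, oversize_item, payment_cleared, shipped, stock_low} — 11 facts.

11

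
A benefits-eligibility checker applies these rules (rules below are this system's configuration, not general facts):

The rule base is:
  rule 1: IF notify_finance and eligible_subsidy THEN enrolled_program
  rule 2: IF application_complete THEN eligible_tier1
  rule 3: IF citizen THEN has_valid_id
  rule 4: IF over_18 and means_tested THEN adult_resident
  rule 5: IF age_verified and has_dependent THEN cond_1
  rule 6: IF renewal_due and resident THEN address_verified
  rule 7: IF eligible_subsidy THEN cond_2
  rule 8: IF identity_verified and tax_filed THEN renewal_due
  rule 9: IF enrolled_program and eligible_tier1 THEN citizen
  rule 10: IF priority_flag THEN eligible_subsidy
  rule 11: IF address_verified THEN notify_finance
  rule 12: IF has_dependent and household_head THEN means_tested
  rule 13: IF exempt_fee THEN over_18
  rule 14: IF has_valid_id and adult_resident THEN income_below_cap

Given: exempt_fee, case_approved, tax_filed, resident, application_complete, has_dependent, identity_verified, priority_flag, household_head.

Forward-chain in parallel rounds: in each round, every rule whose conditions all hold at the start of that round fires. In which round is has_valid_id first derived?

[1] rule 2 [IF application_complete THEN eligible_tier1]; rule 8 [IF identity_verified and tax_filed THEN renewal_due]; rule 10 [IF priority_flag THEN eligible_subsidy]; rule 12 [IF has_dependent and household_head THEN means_tested]; rule 13 [IF exempt_fee THEN over_18]. ⇒ new: eligible_tier1, renewal_due, eligible_subsidy, means_tested, over_18.
[2] rule 4 [IF over_18 and means_tested THEN adult_resident]; rule 6 [IF renewal_due and resident THEN address_verified]; rule 7 [IF eligible_subsidy THEN cond_2]. ⇒ new: adult_resident, address_verified, cond_2.
[3] rule 11 [IF address_verified THEN notify_finance]. ⇒ new: notify_finance.
[4] rule 1 [IF notify_finance and eligible_subsidy THEN enrolled_program]. ⇒ new: enrolled_program.
[5] rule 9 [IF enrolled_program and eligible_tier1 THEN citizen]. ⇒ new: citizen.
[6] rule 3 [IF citizen THEN has_valid_id]. ⇒ new: has_valid_id.
has_valid_id first appears in round 6.

6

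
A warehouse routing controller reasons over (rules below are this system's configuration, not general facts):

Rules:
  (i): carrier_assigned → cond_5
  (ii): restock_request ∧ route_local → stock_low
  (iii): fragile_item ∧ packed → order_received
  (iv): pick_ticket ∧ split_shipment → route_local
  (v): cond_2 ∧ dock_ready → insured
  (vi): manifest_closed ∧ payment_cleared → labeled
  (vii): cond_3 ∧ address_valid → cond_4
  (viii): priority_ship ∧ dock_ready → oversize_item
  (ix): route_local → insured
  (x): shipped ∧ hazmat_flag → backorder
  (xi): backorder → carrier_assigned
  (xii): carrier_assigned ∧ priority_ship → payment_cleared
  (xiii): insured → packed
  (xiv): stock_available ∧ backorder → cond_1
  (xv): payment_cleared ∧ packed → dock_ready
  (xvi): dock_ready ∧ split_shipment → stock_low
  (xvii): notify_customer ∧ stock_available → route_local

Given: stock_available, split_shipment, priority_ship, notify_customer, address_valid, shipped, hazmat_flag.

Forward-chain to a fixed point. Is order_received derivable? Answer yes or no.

[1] (x) [shipped ∧ hazmat_flag → backorder]; (xvii) [notify_customer ∧ stock_available → route_local]. ⇒ new: backorder, route_local.
[2] (ix) [route_local → insured]; (xi) [backorder → carrier_assigned]; (xiv) [stock_available ∧ backorder → cond_1]. ⇒ new: insured, carrier_assigned, cond_1.
[3] (i) [carrier_assigned → cond_5]; (xii) [carrier_assigned ∧ priority_ship → payment_cleared]; (xiii) [insured → packed]. ⇒ new: cond_5, payment_cleared, packed.
[4] (xv) [payment_cleared ∧ packed → dock_ready]. ⇒ new: dock_ready.
[5] (viii) [priority_ship ∧ dock_ready → oversize_item]; (xvi) [dock_ready ∧ split_shipment → stock_low]. ⇒ new: oversize_item, stock_low.
Fixed point reached. order_received is concluded only by (iii); (iii) needs fragile_item (never derived).

no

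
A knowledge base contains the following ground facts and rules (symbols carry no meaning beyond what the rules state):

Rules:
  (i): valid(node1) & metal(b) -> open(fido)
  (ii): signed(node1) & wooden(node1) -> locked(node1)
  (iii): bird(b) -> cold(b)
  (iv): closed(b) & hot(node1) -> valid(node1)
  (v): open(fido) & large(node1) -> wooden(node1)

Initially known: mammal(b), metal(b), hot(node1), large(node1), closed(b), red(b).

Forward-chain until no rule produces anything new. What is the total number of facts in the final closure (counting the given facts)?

Round 1: (iv) [closed(b) & hot(node1) -> valid(node1)]. Adds valid(node1).
Round 2: (i) [valid(node1) & metal(b) -> open(fido)]. Adds open(fido).
Round 3: (v) [open(fido) & large(node1) -> wooden(node1)]. Adds wooden(node1).
Closure: {closed(b), hot(node1), large(node1), mammal(b), metal(b), open(fido), red(b), valid(node1), wooden(node1)} — 9 facts.

9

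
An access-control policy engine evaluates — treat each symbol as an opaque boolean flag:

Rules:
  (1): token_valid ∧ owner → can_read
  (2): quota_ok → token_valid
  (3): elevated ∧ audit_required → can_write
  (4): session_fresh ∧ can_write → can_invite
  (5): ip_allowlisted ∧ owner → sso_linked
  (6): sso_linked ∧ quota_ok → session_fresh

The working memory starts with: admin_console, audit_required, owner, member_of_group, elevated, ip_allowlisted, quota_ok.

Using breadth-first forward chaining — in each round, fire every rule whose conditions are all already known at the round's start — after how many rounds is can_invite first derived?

Round 1 — (2), (3), (5), derive token_valid, can_write, sso_linked.
Round 2 — (1), (6), derive can_read, session_fresh.
Round 3 — (4), derive can_invite.
can_invite first appears in round 3.

3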